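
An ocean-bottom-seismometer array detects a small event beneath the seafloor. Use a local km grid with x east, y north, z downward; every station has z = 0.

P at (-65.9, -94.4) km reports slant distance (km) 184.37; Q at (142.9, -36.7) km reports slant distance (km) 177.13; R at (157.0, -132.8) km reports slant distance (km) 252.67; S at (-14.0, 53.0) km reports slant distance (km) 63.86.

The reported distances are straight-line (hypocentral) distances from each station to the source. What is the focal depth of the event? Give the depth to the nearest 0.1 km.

z ≈ 58.6 km

Each station gives a sphere (x−x_i)² + (y−y_i)² + z² = d_i² (stations at z=0).
Subtracting the P sphere from Q and R: z² cancels, leaving linear equations in x and y:
417.6 x + 115.4 y = 11130.39
445.8 x − 76.8 y = -819.16
Solving: x ≈ 9.103, y ≈ 63.508 km (keep extra digits for the depth step; rounded: 9.1, 63.5).
Then from the P sphere: z² = 184.37² − (x + 65.9)² − (y + 94.4)² with x = 9.103, y = 63.508, so z ≈ 58.583 ≈ 58.6 km.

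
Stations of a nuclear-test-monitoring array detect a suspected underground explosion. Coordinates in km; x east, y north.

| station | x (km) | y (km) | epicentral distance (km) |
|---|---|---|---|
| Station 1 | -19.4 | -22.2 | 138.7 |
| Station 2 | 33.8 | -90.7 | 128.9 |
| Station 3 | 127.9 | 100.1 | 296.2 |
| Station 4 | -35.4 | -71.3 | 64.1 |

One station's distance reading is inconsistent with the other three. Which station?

Solve using three stations at a time. Using Station 2, Station 3, Station 4 (subtract circle equations pairwise → linear system) gives (x, y) ≈ (-95.1, -94.9).
Distances from that point to each station vs reported:
  Station 1: calculated 104.9 vs reported 138.7 → residual 33.8 km
  Station 2: calculated 128.9 vs reported 128.9 → residual 0.0 km
  Station 3: calculated 296.2 vs reported 296.2 → residual 0.0 km
  Station 4: calculated 64.2 vs reported 64.1 → residual 0.1 km
Station 2, Station 3, Station 4 are mutually consistent (residuals ≈ 0); Station 1 is off by 33.8 km.

Station 1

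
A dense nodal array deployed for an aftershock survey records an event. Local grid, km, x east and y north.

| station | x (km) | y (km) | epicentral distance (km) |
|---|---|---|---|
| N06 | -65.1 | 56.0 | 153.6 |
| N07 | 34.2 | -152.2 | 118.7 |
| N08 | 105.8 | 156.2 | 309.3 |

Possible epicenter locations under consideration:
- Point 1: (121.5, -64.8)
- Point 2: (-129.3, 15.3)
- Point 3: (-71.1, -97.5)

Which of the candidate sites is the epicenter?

For each candidate, compare |candidate − station| to the reported distance:
Point 1: residuals N06 68.7, N07 4.8, N08 87.7 → max 87.7 km
Point 2: residuals N06 77.6, N07 115.4, N08 35.2 → max 115.4 km
Point 3: residuals N06 0.0, N07 0.0, N08 0.0 → max 0.0 km
Only Point 3 has all residuals ≈ 0.

Point 3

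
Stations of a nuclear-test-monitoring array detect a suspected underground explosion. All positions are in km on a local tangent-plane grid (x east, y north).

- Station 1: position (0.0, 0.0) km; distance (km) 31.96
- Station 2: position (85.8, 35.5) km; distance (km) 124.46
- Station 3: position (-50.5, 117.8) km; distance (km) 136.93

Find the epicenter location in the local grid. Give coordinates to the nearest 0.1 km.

-27.0 km east, -17.1 km north

Circle about each station: x² + y² = 31.96²; (x − 85.8)² + (y − 35.5)² = 124.46²; (x + 50.5)² + (y − 117.8)² = 136.93².
Subtracting the Station 1 equation from the Station 2 and Station 3 equations removes the quadratic terms:
171.6 x + 71.0 y = -5846.96
-101.0 x + 235.6 y = -1301.29
Solving the 2×2 system: x ≈ -27.0, y ≈ -17.1 km.
Check against Station 1 (with the unrounded x, y): √(x²+y²) = 31.96 ≈ 31.96 km. ✓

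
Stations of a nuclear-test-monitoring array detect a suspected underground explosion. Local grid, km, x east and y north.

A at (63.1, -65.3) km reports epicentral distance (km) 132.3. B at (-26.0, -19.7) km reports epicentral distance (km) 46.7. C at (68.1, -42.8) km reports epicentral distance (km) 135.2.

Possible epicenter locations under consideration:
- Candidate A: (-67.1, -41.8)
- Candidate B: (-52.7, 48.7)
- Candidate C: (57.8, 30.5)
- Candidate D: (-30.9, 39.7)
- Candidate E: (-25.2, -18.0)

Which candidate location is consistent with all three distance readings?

For each candidate, compare |candidate − station| to the reported distance:
Candidate A: residuals A 0.0, B 0.0, C 0.0 → max 0.0 km
Candidate B: residuals A 30.2, B 26.7, C 16.3 → max 30.2 km
Candidate C: residuals A 36.4, B 51.0, C 61.2 → max 61.2 km
Candidate D: residuals A 8.6, B 12.9, C 6.3 → max 12.9 km
Candidate E: residuals A 32.1, B 44.8, C 38.7 → max 44.8 km
Only Candidate A has all residuals ≈ 0.

Candidate A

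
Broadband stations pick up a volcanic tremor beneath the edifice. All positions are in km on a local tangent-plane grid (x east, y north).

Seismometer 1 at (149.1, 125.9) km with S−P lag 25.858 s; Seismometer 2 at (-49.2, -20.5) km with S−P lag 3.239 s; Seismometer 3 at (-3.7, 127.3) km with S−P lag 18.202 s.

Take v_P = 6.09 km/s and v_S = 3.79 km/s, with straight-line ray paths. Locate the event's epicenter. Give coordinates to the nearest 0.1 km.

-40.1 km east, -51.7 km north

Distance from S−P lag: d = Δt · v_P v_S / (v_P − v_S) = Δt · (6.09·3.79)/(6.09−3.79) ≈ 10.0353·Δt.
So d_Seismometer 1 = 259.49, d_Seismometer 2 = 32.50, d_Seismometer 3 = 182.66 km.
Circle about each station: (x − 149.1)² + (y − 125.9)² = 259.49²; (x + 49.2)² + (y + 20.5)² = 32.50²; (x + 3.7)² + (y − 127.3)² = 182.66².
Subtracting the Seismometer 1 equation from the Seismometer 2 and Seismometer 3 equations removes the quadratic terms:
-396.6 x − 292.8 y = 31038.08
-305.6 x + 2.8 y = 12107.74
Solving the 2×2 system: x ≈ -40.1, y ≈ -51.7 km.
Check against Seismometer 1 (with the unrounded x, y): √((x − 149.1)²+(y − 125.9)²) = 259.49 ≈ 259.49 km. ✓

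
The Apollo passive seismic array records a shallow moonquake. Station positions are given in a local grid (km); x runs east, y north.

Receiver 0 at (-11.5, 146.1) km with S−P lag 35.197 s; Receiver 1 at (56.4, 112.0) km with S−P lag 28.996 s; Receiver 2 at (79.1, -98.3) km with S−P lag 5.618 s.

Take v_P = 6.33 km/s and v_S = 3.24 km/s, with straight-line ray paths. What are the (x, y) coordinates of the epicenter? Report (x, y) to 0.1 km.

Distance from S−P lag: d = Δt · v_P v_S / (v_P − v_S) = Δt · (6.33·3.24)/(6.33−3.24) ≈ 6.6373·Δt.
So d_Receiver 0 = 233.61, d_Receiver 1 = 192.45, d_Receiver 2 = 37.29 km.
Circle about each station: (x + 11.5)² + (y − 146.1)² = 233.61²; (x − 56.4)² + (y − 112.0)² = 192.45²; (x − 79.1)² + (y + 98.3)² = 37.29².
Subtracting the Receiver 0 equation from the Receiver 1 and Receiver 2 equations removes the quadratic terms:
135.8 x − 68.2 y = 11784.13
181.2 x − 488.8 y = 47625.33
Solving the 2×2 system: x ≈ 46.5, y ≈ -80.2 km.
Check against Receiver 0 (with the unrounded x, y): √((x + 11.5)²+(y − 146.1)²) = 233.61 ≈ 233.61 km. ✓

46.5 km east, -80.2 km north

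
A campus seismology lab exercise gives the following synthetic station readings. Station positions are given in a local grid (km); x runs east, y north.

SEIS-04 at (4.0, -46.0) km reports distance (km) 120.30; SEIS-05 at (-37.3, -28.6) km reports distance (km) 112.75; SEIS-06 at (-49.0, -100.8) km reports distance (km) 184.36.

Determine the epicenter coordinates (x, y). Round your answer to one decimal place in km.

Circle about each station: (x − 4.0)² + (y + 46.0)² = 120.30²; (x + 37.3)² + (y + 28.6)² = 112.75²; (x + 49.0)² + (y + 100.8)² = 184.36².
Subtracting the SEIS-04 equation from the SEIS-05 and SEIS-06 equations removes the quadratic terms:
-82.6 x + 34.8 y = 1836.78
-106.0 x − 109.6 y = -9086.88
Solving the 2×2 system: x ≈ 9.0, y ≈ 74.2 km.

x ≈ 9.0 km, y ≈ 74.2 km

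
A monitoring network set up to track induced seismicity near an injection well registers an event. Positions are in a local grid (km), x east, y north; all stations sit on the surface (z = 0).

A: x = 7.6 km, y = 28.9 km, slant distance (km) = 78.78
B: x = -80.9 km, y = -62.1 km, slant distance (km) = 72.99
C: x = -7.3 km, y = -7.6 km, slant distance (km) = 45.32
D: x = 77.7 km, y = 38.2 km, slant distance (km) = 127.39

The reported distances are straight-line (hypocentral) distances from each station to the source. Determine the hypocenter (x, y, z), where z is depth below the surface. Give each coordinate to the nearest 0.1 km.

Each station gives a sphere (x−x_i)² + (y−y_i)² + z² = d_i² (stations at z=0).
Subtracting the A sphere from B and C: z² cancels, leaving linear equations in x and y:
-177.0 x − 182.0 y = 10387.00
-29.8 x − 73.0 y = 3370.47
Solving: x ≈ -19.317, y ≈ -38.285 km (keep extra digits for the depth step; rounded: -19.3, -38.3).
Then from the A sphere: z² = 78.78² − (x − 7.6)² − (y − 28.9)² with x = -19.317, y = -38.285, so z ≈ 31.112 ≈ 31.1 km.
Check against D (with the unrounded solution): distance 127.40 ≈ 127.39 km. ✓

x ≈ -19.3 km, y ≈ -38.3 km, depth ≈ 31.1 km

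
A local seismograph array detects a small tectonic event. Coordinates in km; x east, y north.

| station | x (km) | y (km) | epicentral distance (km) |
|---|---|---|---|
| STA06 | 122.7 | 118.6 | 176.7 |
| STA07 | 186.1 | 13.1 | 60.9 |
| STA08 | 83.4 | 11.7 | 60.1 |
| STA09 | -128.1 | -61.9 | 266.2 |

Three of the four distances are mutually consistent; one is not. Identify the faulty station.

STA06

Solve using three stations at a time. Using STA07, STA08, STA09 (subtract circle equations pairwise → linear system) gives (x, y) ≈ (134.7, -19.6).
Distances from that point to each station vs reported:
  STA06: calculated 138.7 vs reported 176.7 → residual 38.0 km
  STA07: calculated 60.9 vs reported 60.9 → residual 0.0 km
  STA08: calculated 60.1 vs reported 60.1 → residual 0.0 km
  STA09: calculated 266.2 vs reported 266.2 → residual 0.0 km
STA07, STA08, STA09 are mutually consistent (residuals ≈ 0); STA06 is off by 38.0 km.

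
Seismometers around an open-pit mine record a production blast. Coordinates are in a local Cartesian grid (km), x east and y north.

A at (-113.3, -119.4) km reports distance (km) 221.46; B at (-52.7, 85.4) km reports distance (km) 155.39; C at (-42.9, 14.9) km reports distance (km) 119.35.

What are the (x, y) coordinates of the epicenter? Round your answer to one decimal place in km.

Circle about each station: (x + 113.3)² + (y + 119.4)² = 221.46²; (x + 52.7)² + (y − 85.4)² = 155.39²; (x + 42.9)² + (y − 14.9)² = 119.35².
Subtracting the A equation from the B and C equations removes the quadratic terms:
121.2 x + 409.6 y = 7875.68
140.8 x + 268.6 y = 9769.28
Solving the 2×2 system: x ≈ 75.1, y ≈ -3.0 km.

75.1 km east, -3.0 km north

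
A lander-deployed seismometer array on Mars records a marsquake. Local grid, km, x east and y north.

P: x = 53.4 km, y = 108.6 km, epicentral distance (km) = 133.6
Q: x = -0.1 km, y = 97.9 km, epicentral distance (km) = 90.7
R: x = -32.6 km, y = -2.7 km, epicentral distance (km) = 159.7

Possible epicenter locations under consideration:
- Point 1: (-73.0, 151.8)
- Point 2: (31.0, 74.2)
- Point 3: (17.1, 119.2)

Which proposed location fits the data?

For each candidate, compare |candidate − station| to the reported distance:
Point 1: residuals P 0.0, Q 0.0, R 0.0 → max 0.0 km
Point 2: residuals P 92.5, Q 51.6, R 59.9 → max 92.5 km
Point 3: residuals P 95.8, Q 63.3, R 28.1 → max 95.8 km
Only Point 1 has all residuals ≈ 0.

Point 1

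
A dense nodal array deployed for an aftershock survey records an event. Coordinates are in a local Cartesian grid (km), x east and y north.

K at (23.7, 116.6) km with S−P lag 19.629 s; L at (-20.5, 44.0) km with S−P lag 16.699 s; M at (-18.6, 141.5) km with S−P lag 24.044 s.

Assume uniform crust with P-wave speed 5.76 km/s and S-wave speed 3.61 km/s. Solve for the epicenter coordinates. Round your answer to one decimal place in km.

Distance from S−P lag: d = Δt · v_P v_S / (v_P − v_S) = Δt · (5.76·3.61)/(5.76−3.61) ≈ 9.6714·Δt.
So d_K = 189.84, d_L = 161.50, d_M = 232.54 km.
Circle about each station: (x − 23.7)² + (y − 116.6)² = 189.84²; (x + 20.5)² + (y − 44.0)² = 161.50²; (x + 18.6)² + (y − 141.5)² = 232.54².
Subtracting pairs of circle equations eliminates x²+y² and gives linear equations (the radical axes):
-88.4 x − 145.2 y = -1844.02
-84.6 x + 49.8 y = -11824.67
Solving the 2×2 system: x ≈ 108.4, y ≈ -53.3 km.

108.4 km east, -53.3 km north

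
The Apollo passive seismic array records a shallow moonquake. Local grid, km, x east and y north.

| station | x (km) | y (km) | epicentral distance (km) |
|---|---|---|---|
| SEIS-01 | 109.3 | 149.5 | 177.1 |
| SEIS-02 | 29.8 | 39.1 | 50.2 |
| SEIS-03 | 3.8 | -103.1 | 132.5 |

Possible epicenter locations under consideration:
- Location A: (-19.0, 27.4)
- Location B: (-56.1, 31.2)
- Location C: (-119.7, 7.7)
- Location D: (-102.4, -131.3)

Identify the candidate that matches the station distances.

For each candidate, compare |candidate − station| to the reported distance:
Location A: residuals SEIS-01 0.0, SEIS-02 0.0, SEIS-03 0.0 → max 0.0 km
Location B: residuals SEIS-01 26.3, SEIS-02 36.1, SEIS-03 14.6 → max 36.1 km
Location C: residuals SEIS-01 92.2, SEIS-02 102.6, SEIS-03 33.4 → max 102.6 km
Location D: residuals SEIS-01 174.6, SEIS-02 165.5, SEIS-03 22.6 → max 174.6 km
Only Location A has all residuals ≈ 0.

Location A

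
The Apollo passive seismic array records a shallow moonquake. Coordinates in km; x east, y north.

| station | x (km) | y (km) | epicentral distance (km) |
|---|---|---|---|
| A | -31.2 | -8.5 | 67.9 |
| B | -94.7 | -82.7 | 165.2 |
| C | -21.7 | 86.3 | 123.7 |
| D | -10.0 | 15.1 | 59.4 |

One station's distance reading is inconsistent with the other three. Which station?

B

Solve using three stations at a time. Using A, C, D (subtract circle equations pairwise → linear system) gives (x, y) ≈ (34.9, -23.6).
Distances from that point to each station vs reported:
  A: calculated 67.8 vs reported 67.9 → residual 0.1 km
  B: calculated 142.4 vs reported 165.2 → residual 22.8 km
  C: calculated 123.7 vs reported 123.7 → residual 0.0 km
  D: calculated 59.3 vs reported 59.4 → residual 0.1 km
A, C, D are mutually consistent (residuals ≈ 0); B is off by 22.8 km.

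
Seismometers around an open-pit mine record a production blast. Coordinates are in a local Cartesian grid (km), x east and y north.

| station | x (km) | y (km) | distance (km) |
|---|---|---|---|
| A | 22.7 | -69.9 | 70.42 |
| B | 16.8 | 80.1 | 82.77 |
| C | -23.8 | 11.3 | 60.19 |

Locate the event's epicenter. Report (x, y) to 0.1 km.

Circle about each station: (x − 22.7)² + (y + 69.9)² = 70.42²; (x − 16.8)² + (y − 80.1)² = 82.77²; (x + 23.8)² + (y − 11.3)² = 60.19².
Subtracting pairs of circle equations eliminates x²+y² and gives linear equations (the radical axes):
-11.8 x + 300.0 y = -594.95
-93.0 x + 162.4 y = -3371.03
Solving the 2×2 system: x ≈ 35.2, y ≈ -0.6 km.

x ≈ 35.2 km, y ≈ -0.6 km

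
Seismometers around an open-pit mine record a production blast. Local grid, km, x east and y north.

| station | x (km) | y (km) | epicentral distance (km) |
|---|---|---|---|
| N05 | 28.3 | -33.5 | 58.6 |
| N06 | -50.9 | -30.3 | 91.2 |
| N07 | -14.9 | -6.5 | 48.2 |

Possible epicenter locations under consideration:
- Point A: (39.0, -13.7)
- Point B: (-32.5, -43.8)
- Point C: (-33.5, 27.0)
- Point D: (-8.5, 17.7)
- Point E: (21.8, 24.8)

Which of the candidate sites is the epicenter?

Point E

For each candidate, compare |candidate − station| to the reported distance:
Point A: residuals N05 36.1, N06 0.2, N07 6.2 → max 36.1 km
Point B: residuals N05 3.1, N06 68.4, N07 7.0 → max 68.4 km
Point C: residuals N05 27.9, N06 31.3, N07 9.9 → max 31.3 km
Point D: residuals N05 4.5, N06 27.2, N07 23.2 → max 27.2 km
Point E: residuals N05 0.1, N06 0.0, N07 0.0 → max 0.1 km
Only Point E has all residuals ≈ 0.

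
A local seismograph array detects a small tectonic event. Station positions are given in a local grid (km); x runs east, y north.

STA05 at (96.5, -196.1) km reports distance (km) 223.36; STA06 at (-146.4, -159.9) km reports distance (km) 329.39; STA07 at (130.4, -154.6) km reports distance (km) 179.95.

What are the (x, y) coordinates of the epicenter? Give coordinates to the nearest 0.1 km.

(126.0, 25.3)

Circle about each station: (x − 96.5)² + (y + 196.1)² = 223.36²; (x + 146.4)² + (y + 159.9)² = 329.39²; (x − 130.4)² + (y + 154.6)² = 179.95².
Subtracting the STA05 equation from the STA06 and STA07 equations removes the quadratic terms:
-485.8 x + 72.4 y = -59374.57
67.8 x + 83.0 y = 10645.55
Solving the 2×2 system: x ≈ 126.0, y ≈ 25.3 km.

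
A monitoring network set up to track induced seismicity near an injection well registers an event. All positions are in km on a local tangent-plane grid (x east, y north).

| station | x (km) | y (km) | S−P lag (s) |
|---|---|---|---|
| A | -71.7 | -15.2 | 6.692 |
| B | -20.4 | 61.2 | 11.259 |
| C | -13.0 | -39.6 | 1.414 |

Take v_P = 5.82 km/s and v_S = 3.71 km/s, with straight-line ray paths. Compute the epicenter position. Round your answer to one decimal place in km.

Distance from S−P lag: d = Δt · v_P v_S / (v_P − v_S) = Δt · (5.82·3.71)/(5.82−3.71) ≈ 10.2333·Δt.
So d_A = 68.48, d_B = 115.22, d_C = 14.47 km.
Circle about each station: (x + 71.7)² + (y + 15.2)² = 68.48²; (x + 20.4)² + (y − 61.2)² = 115.22²; (x + 13.0)² + (y + 39.6)² = 14.47².
Subtracting the A equation from the B and C equations removes the quadratic terms:
102.6 x + 152.8 y = -9796.47
117.4 x − 48.8 y = 845.36
Solving the 2×2 system: x ≈ -15.2, y ≈ -53.9 km.

x ≈ -15.2 km, y ≈ -53.9 km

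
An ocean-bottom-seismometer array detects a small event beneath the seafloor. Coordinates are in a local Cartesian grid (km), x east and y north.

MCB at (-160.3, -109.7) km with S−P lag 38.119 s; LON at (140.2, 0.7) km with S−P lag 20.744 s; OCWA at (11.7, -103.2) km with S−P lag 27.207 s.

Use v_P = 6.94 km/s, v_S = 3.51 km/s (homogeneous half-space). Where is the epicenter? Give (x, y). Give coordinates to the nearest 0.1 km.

Distance from S−P lag: d = Δt · v_P v_S / (v_P − v_S) = Δt · (6.94·3.51)/(6.94−3.51) ≈ 7.1019·Δt.
So d_MCB = 270.72, d_LON = 147.32, d_OCWA = 193.22 km.
Circle about each station: (x + 160.3)² + (y + 109.7)² = 270.72²; (x − 140.2)² + (y − 0.7)² = 147.32²; (x − 11.7)² + (y + 103.2)² = 193.22².
Subtracting the MCB equation from the LON and OCWA equations removes the quadratic terms:
601.0 x + 220.8 y = 33512.49
344.0 x + 13.0 y = 9012.30
Solving the 2×2 system: x ≈ 22.8, y ≈ 89.7 km.
Check against MCB (with the unrounded x, y): √((x + 160.3)²+(y + 109.7)²) = 270.71 ≈ 270.72 km. ✓

22.8 km east, 89.7 km north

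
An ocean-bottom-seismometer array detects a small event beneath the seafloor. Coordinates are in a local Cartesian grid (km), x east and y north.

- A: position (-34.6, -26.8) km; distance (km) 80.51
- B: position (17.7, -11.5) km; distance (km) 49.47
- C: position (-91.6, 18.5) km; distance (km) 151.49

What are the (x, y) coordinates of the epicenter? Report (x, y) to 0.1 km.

40.7 km east, -55.3 km north

Circle about each station: (x + 34.6)² + (y + 26.8)² = 80.51²; (x − 17.7)² + (y + 11.5)² = 49.47²; (x + 91.6)² + (y − 18.5)² = 151.49².
Subtracting the A equation from the B and C equations removes the quadratic terms:
104.6 x + 30.6 y = 2564.72
-114.0 x + 90.6 y = -9649.95
Solving the 2×2 system: x ≈ 40.7, y ≈ -55.3 km.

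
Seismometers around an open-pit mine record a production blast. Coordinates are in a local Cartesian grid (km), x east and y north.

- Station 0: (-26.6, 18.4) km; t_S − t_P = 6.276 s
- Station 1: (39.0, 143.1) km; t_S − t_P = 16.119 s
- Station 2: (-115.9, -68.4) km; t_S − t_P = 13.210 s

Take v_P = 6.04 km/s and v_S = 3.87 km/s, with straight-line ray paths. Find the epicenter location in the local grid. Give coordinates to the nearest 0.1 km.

21.0 km east, -29.6 km north

Distance from S−P lag: d = Δt · v_P v_S / (v_P − v_S) = Δt · (6.04·3.87)/(6.04−3.87) ≈ 10.7718·Δt.
So d_Station 0 = 67.60, d_Station 1 = 173.63, d_Station 2 = 142.30 km.
Circle about each station: (x + 26.6)² + (y − 18.4)² = 67.60²; (x − 39.0)² + (y − 143.1)² = 173.63²; (x + 115.9)² + (y + 68.4)² = 142.30².
Subtracting the Station 0 equation from the Station 1 and Station 2 equations removes the quadratic terms:
131.2 x + 249.4 y = -4625.13
-178.6 x − 173.6 y = 1385.72
Solving the 2×2 system: x ≈ 21.0, y ≈ -29.6 km.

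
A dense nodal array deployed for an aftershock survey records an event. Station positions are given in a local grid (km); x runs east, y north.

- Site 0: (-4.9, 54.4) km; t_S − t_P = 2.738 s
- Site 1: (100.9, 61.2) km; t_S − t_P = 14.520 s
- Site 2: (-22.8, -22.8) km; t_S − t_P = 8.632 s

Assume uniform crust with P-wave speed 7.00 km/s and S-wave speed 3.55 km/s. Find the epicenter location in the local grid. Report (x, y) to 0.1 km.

Distance from S−P lag: d = Δt · v_P v_S / (v_P − v_S) = Δt · (7.00·3.55)/(7.00−3.55) ≈ 7.2029·Δt.
So d_Site 0 = 19.72, d_Site 1 = 104.59, d_Site 2 = 62.18 km.
Circle about each station: (x + 4.9)² + (y − 54.4)² = 19.72²; (x − 100.9)² + (y − 61.2)² = 104.59²; (x + 22.8)² + (y + 22.8)² = 62.18².
Subtracting pairs of circle equations eliminates x²+y² and gives linear equations (the radical axes):
211.6 x + 13.6 y = 392.69
-35.8 x − 154.4 y = -5421.16
Solving the 2×2 system: x ≈ -0.4, y ≈ 35.2 km.

x ≈ -0.4 km, y ≈ 35.2 km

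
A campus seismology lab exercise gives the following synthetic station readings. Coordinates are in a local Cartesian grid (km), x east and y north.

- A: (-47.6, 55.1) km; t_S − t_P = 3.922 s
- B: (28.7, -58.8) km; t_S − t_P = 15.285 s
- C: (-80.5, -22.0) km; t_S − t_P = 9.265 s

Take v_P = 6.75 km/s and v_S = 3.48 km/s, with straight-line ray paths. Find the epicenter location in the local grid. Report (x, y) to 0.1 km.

-37.5 km east, 28.8 km north

Distance from S−P lag: d = Δt · v_P v_S / (v_P − v_S) = Δt · (6.75·3.48)/(6.75−3.48) ≈ 7.1835·Δt.
So d_A = 28.17, d_B = 109.80, d_C = 66.56 km.
Circle about each station: (x + 47.6)² + (y − 55.1)² = 28.17²; (x − 28.7)² + (y + 58.8)² = 109.80²; (x + 80.5)² + (y + 22.0)² = 66.56².
Subtracting the A equation from the B and C equations removes the quadratic terms:
152.6 x − 227.8 y = -12283.13
-65.8 x − 154.2 y = -1974.20
Solving the 2×2 system: x ≈ -37.5, y ≈ 28.8 km.
Check against A (with the unrounded x, y): √((x + 47.6)²+(y − 55.1)²) = 28.17 ≈ 28.17 km. ✓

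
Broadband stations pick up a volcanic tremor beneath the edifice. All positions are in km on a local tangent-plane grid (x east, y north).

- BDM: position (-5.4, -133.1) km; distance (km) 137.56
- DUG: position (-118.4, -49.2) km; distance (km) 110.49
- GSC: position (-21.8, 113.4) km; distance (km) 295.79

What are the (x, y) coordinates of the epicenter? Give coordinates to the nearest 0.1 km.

-140.8 km east, -157.4 km north

Circle about each station: (x + 5.4)² + (y + 133.1)² = 137.56²; (x + 118.4)² + (y + 49.2)² = 110.49²; (x + 21.8)² + (y − 113.4)² = 295.79².
Subtracting the BDM equation from the DUG and GSC equations removes the quadratic terms:
-226.0 x + 167.8 y = 5409.14
-32.8 x + 493.0 y = -72978.94
Solving the 2×2 system: x ≈ -140.8, y ≈ -157.4 km.
Check against BDM (with the unrounded x, y): √((x + 5.4)²+(y + 133.1)²) = 137.56 ≈ 137.56 km. ✓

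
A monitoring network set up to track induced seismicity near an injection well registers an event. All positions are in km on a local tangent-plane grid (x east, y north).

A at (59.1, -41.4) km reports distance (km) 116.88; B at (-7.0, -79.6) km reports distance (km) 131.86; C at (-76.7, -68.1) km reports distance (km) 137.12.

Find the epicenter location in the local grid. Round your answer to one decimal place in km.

Circle about each station: (x − 59.1)² + (y + 41.4)² = 116.88²; (x + 7.0)² + (y + 79.6)² = 131.86²; (x + 76.7)² + (y + 68.1)² = 137.12².
Subtracting pairs of circle equations eliminates x²+y² and gives linear equations (the radical axes):
-132.2 x − 76.4 y = -2547.74
-271.6 x − 53.4 y = 172.77
Solving the 2×2 system: x ≈ -10.9, y ≈ 52.2 km.
Check against A (with the unrounded x, y): √((x − 59.1)²+(y + 41.4)²) = 116.89 ≈ 116.88 km. ✓

x ≈ -10.9 km, y ≈ 52.2 km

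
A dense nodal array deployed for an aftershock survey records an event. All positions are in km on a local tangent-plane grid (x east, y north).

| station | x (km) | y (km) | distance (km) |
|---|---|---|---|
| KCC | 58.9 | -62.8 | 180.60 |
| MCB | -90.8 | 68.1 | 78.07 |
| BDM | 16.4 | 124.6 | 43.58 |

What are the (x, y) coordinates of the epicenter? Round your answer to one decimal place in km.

(-19.5, 99.9)

Circle about each station: (x − 58.9)² + (y + 62.8)² = 180.60²; (x + 90.8)² + (y − 68.1)² = 78.07²; (x − 16.4)² + (y − 124.6)² = 43.58².
Subtracting the KCC equation from the MCB and BDM equations removes the quadratic terms:
-299.4 x + 261.8 y = 31990.64
-85.0 x + 374.8 y = 39098.21
Solving the 2×2 system: x ≈ -19.5, y ≈ 99.9 km.
Check against KCC (with the unrounded x, y): √((x − 58.9)²+(y + 62.8)²) = 180.60 ≈ 180.60 km. ✓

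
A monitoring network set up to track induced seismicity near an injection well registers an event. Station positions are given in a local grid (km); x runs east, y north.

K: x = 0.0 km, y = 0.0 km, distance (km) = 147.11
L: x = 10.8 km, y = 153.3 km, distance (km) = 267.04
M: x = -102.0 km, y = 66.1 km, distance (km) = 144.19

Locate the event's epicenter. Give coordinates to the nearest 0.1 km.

Circle about each station: x² + y² = 147.11²; (x − 10.8)² + (y − 153.3)² = 267.04²; (x + 102.0)² + (y − 66.1)² = 144.19².
Subtracting pairs of circle equations eliminates x²+y² and gives linear equations (the radical axes):
21.6 x + 306.6 y = -26051.48
-204.0 x + 132.2 y = 15623.81
Solving the 2×2 system: x ≈ -125.9, y ≈ -76.1 km.
Check against K (with the unrounded x, y): √(x²+y²) = 147.11 ≈ 147.11 km. ✓

(-125.9, -76.1)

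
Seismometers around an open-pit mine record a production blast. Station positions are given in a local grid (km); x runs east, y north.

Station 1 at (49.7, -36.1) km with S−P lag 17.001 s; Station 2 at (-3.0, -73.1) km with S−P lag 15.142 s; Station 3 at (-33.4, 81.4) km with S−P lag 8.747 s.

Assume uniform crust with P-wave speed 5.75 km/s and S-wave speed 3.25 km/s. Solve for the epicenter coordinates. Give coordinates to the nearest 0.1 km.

-62.8 km east, 23.0 km north

Distance from S−P lag: d = Δt · v_P v_S / (v_P − v_S) = Δt · (5.75·3.25)/(5.75−3.25) ≈ 7.4750·Δt.
So d_Station 1 = 127.08, d_Station 2 = 113.19, d_Station 3 = 65.38 km.
Circle about each station: (x − 49.7)² + (y + 36.1)² = 127.08²; (x + 3.0)² + (y + 73.1)² = 113.19²; (x + 33.4)² + (y − 81.4)² = 65.38².
Subtracting the Station 1 equation from the Station 2 and Station 3 equations removes the quadratic terms:
-105.4 x − 74.0 y = 4916.66
-166.2 x + 235.0 y = 15843.00
Solving the 2×2 system: x ≈ -62.8, y ≈ 23.0 km.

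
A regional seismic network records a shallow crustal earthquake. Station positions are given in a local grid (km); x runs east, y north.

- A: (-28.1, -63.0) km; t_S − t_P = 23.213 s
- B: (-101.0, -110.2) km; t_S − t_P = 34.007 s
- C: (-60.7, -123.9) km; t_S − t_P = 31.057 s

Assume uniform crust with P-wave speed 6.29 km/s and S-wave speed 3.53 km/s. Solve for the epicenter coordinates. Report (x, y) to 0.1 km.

Distance from S−P lag: d = Δt · v_P v_S / (v_P − v_S) = Δt · (6.29·3.53)/(6.29−3.53) ≈ 8.0448·Δt.
So d_A = 186.74, d_B = 273.58, d_C = 249.85 km.
Circle about each station: (x + 28.1)² + (y + 63.0)² = 186.74²; (x + 101.0)² + (y + 110.2)² = 273.58²; (x + 60.7)² + (y + 123.9)² = 249.85².
Subtracting pairs of circle equations eliminates x²+y² and gives linear equations (the radical axes):
-145.8 x − 94.4 y = -22387.76
-65.2 x − 121.8 y = -13276.10
Solving the 2×2 system: x ≈ 127.0, y ≈ 41.0 km.

127.0 km east, 41.0 km north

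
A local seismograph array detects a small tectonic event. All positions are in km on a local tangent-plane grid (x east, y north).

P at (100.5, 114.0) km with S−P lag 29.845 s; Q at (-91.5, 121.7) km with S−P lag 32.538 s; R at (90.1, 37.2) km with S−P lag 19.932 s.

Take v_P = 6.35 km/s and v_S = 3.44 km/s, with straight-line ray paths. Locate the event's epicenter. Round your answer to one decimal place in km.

(20.6, -95.3)

Distance from S−P lag: d = Δt · v_P v_S / (v_P − v_S) = Δt · (6.35·3.44)/(6.35−3.44) ≈ 7.5065·Δt.
So d_P = 224.03, d_Q = 244.25, d_R = 149.62 km.
Circle about each station: (x − 100.5)² + (y − 114.0)² = 224.03²; (x + 91.5)² + (y − 121.7)² = 244.25²; (x − 90.1)² + (y − 37.2)² = 149.62².
Subtracting the P equation from the Q and R equations removes the quadratic terms:
-384.0 x + 15.4 y = -9381.73
-20.8 x − 153.6 y = 14208.90
Solving the 2×2 system: x ≈ 20.6, y ≈ -95.3 km.
Check against P (with the unrounded x, y): √((x − 100.5)²+(y − 114.0)²) = 224.03 ≈ 224.03 km. ✓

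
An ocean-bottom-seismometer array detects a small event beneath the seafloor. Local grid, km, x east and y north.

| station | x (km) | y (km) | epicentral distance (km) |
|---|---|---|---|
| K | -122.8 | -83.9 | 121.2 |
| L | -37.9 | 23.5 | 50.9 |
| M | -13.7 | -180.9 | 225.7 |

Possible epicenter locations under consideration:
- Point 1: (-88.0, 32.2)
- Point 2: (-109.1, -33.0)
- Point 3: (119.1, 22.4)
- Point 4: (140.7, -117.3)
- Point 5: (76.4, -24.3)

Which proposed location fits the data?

Point 1

For each candidate, compare |candidate − station| to the reported distance:
Point 1: residuals K 0.0, L 0.1, M 0.0 → max 0.1 km
Point 2: residuals K 68.5, L 40.0, M 49.7 → max 68.5 km
Point 3: residuals K 143.0, L 106.1, M 17.1 → max 143.0 km
Point 4: residuals K 144.4, L 176.5, M 58.7 → max 176.5 km
Point 5: residuals K 86.7, L 73.0, M 45.0 → max 86.7 km
Only Point 1 has all residuals ≈ 0.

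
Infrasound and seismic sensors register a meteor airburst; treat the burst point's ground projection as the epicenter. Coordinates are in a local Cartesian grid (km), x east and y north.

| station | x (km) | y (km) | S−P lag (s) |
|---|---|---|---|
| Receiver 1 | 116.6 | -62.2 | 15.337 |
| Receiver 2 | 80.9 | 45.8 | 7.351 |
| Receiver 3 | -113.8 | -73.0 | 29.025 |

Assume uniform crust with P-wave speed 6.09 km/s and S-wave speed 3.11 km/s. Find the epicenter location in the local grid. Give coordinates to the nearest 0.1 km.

51.0 km east, 9.9 km north

Distance from S−P lag: d = Δt · v_P v_S / (v_P − v_S) = Δt · (6.09·3.11)/(6.09−3.11) ≈ 6.3557·Δt.
So d_Receiver 1 = 97.48, d_Receiver 2 = 46.72, d_Receiver 3 = 184.47 km.
Circle about each station: (x − 116.6)² + (y + 62.2)² = 97.48²; (x − 80.9)² + (y − 45.8)² = 46.72²; (x + 113.8)² + (y + 73.0)² = 184.47².
Subtracting the Receiver 1 equation from the Receiver 2 and Receiver 3 equations removes the quadratic terms:
-71.4 x + 216.0 y = -1502.36
-460.8 x − 21.6 y = -23711.79
Solving the 2×2 system: x ≈ 51.0, y ≈ 9.9 km.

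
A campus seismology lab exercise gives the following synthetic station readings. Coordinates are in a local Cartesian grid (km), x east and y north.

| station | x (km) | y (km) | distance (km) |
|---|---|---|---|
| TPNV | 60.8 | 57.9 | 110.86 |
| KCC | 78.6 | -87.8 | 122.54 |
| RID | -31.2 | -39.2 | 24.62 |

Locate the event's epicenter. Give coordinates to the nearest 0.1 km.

(-21.2, -16.7)

Circle about each station: (x − 60.8)² + (y − 57.9)² = 110.86²; (x − 78.6)² + (y + 87.8)² = 122.54²; (x + 31.2)² + (y + 39.2)² = 24.62².
Subtracting pairs of circle equations eliminates x²+y² and gives linear equations (the radical axes):
35.6 x − 291.4 y = 4111.64
-184.0 x − 194.2 y = 7144.83
Solving the 2×2 system: x ≈ -21.2, y ≈ -16.7 km.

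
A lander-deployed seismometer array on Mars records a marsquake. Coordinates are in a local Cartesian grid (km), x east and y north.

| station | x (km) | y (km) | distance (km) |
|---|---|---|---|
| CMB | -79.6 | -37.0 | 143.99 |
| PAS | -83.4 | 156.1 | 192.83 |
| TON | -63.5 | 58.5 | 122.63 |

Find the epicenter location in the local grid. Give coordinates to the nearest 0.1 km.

x ≈ 52.8 km, y ≈ 19.6 km

Circle about each station: (x + 79.6)² + (y + 37.0)² = 143.99²; (x + 83.4)² + (y − 156.1)² = 192.83²; (x + 63.5)² + (y − 58.5)² = 122.63².
Subtracting pairs of circle equations eliminates x²+y² and gives linear equations (the radical axes):
-7.6 x + 386.2 y = 7167.32
32.2 x + 191.0 y = 5444.34
Solving the 2×2 system: x ≈ 52.8, y ≈ 19.6 km.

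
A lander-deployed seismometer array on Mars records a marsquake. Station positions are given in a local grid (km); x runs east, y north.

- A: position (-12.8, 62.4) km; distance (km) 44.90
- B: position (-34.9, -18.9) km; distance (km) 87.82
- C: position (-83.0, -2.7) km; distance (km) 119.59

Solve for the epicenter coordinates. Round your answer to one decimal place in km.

Circle about each station: (x + 12.8)² + (y − 62.4)² = 44.90²; (x + 34.9)² + (y + 18.9)² = 87.82²; (x + 83.0)² + (y + 2.7)² = 119.59².
Subtracting the A equation from the B and C equations removes the quadratic terms:
-44.2 x − 162.6 y = -8178.72
-140.4 x − 130.2 y = -9447.07
Solving the 2×2 system: x ≈ 27.6, y ≈ 42.8 km.
Check against A (with the unrounded x, y): √((x + 12.8)²+(y − 62.4)²) = 44.90 ≈ 44.90 km. ✓

x ≈ 27.6 km, y ≈ 42.8 km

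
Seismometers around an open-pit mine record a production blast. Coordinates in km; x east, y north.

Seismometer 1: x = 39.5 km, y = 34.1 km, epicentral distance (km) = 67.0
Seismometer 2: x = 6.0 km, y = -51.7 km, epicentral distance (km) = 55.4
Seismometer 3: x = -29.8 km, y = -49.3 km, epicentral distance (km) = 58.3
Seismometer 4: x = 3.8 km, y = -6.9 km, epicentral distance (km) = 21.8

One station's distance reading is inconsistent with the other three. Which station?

Seismometer 3

Solve using three stations at a time. Using Seismometer 1, Seismometer 2, Seismometer 4 (subtract circle equations pairwise → linear system) gives (x, y) ≈ (-17.3, -1.4).
Distances from that point to each station vs reported:
  Seismometer 1: calculated 67.0 vs reported 67.0 → residual 0.0 km
  Seismometer 2: calculated 55.4 vs reported 55.4 → residual 0.0 km
  Seismometer 3: calculated 49.5 vs reported 58.3 → residual 8.8 km
  Seismometer 4: calculated 21.8 vs reported 21.8 → residual 0.0 km
Seismometer 1, Seismometer 2, Seismometer 4 are mutually consistent (residuals ≈ 0); Seismometer 3 is off by 8.8 km.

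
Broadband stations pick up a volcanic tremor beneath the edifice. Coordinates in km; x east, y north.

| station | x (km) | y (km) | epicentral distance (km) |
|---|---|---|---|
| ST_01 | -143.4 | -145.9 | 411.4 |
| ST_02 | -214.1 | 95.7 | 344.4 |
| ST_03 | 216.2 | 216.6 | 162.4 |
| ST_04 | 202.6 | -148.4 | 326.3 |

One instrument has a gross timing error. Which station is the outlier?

ST_03

Solve using three stations at a time. Using ST_01, ST_02, ST_04 (subtract circle equations pairwise → linear system) gives (x, y) ≈ (122.6, 167.9).
Distances from that point to each station vs reported:
  ST_01: calculated 411.4 vs reported 411.4 → residual 0.0 km
  ST_02: calculated 344.3 vs reported 344.4 → residual 0.1 km
  ST_03: calculated 105.5 vs reported 162.4 → residual 56.9 km
  ST_04: calculated 326.2 vs reported 326.3 → residual 0.1 km
ST_01, ST_02, ST_04 are mutually consistent (residuals ≈ 0); ST_03 is off by 56.9 km.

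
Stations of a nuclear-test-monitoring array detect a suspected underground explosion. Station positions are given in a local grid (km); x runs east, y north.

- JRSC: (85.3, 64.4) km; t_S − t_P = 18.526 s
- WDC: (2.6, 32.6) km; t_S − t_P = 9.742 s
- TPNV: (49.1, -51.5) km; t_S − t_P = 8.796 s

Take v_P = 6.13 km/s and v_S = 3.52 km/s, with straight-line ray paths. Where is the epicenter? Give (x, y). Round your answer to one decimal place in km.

x ≈ -23.2 km, y ≈ -43.7 km

Distance from S−P lag: d = Δt · v_P v_S / (v_P − v_S) = Δt · (6.13·3.52)/(6.13−3.52) ≈ 8.2673·Δt.
So d_JRSC = 153.16, d_WDC = 80.54, d_TPNV = 72.72 km.
Circle about each station: (x − 85.3)² + (y − 64.4)² = 153.16²; (x − 2.6)² + (y − 32.6)² = 80.54²; (x − 49.1)² + (y + 51.5)² = 72.72².
Subtracting the JRSC equation from the WDC and TPNV equations removes the quadratic terms:
-165.4 x − 63.6 y = 6617.36
-72.4 x − 231.8 y = 11809.40
Solving the 2×2 system: x ≈ -23.2, y ≈ -43.7 km.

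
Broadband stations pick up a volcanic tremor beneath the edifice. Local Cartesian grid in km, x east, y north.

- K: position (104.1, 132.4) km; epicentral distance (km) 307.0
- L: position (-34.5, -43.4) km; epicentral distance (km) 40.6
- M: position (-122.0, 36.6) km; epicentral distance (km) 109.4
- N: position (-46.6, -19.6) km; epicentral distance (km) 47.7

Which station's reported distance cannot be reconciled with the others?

K

Solve using three stations at a time. Using L, M, N (subtract circle equations pairwise → linear system) gives (x, y) ≈ (-71.3, -60.3).
Distances from that point to each station vs reported:
  K: calculated 260.6 vs reported 307.0 → residual 46.4 km
  L: calculated 40.5 vs reported 40.6 → residual 0.1 km
  M: calculated 109.4 vs reported 109.4 → residual 0.0 km
  N: calculated 47.6 vs reported 47.7 → residual 0.1 km
L, M, N are mutually consistent (residuals ≈ 0); K is off by 46.4 km.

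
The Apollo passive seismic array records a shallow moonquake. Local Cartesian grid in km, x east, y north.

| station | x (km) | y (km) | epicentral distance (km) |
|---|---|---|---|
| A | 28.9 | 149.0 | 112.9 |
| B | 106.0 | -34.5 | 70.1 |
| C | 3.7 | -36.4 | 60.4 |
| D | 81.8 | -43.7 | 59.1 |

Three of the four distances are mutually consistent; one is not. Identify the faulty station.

A

Solve using three stations at a time. Using B, C, D (subtract circle equations pairwise → linear system) gives (x, y) ≈ (47.9, 4.6).
Distances from that point to each station vs reported:
  A: calculated 145.6 vs reported 112.9 → residual 32.7 km
  B: calculated 70.0 vs reported 70.1 → residual 0.1 km
  C: calculated 60.3 vs reported 60.4 → residual 0.1 km
  D: calculated 59.0 vs reported 59.1 → residual 0.1 km
B, C, D are mutually consistent (residuals ≈ 0); A is off by 32.7 km.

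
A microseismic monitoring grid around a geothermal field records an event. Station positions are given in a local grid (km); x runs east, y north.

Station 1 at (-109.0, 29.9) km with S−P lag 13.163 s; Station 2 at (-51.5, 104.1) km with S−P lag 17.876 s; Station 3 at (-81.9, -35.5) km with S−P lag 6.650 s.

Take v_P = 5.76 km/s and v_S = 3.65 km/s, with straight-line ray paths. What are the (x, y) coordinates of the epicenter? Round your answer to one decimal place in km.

(-26.8, -72.3)

Distance from S−P lag: d = Δt · v_P v_S / (v_P − v_S) = Δt · (5.76·3.65)/(5.76−3.65) ≈ 9.9640·Δt.
So d_Station 1 = 131.16, d_Station 2 = 178.12, d_Station 3 = 66.26 km.
Circle about each station: (x + 109.0)² + (y − 29.9)² = 131.16²; (x + 51.5)² + (y − 104.1)² = 178.12²; (x + 81.9)² + (y + 35.5)² = 66.26².
Subtracting the Station 1 equation from the Station 2 and Station 3 equations removes the quadratic terms:
115.0 x + 148.4 y = -13809.74
54.2 x − 130.8 y = 8005.41
Solving the 2×2 system: x ≈ -26.8, y ≈ -72.3 km.
Check against Station 1 (with the unrounded x, y): √((x + 109.0)²+(y − 29.9)²) = 131.17 ≈ 131.16 km. ✓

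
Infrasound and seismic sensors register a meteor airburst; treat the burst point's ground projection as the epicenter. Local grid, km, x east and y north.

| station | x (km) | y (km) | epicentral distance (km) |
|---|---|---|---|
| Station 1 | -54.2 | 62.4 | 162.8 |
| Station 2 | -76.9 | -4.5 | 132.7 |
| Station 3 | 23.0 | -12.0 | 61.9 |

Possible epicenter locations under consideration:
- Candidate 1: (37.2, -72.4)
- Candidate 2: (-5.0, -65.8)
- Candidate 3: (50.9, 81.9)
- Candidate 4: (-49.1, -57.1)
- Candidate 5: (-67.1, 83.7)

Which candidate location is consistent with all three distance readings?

Candidate 1

For each candidate, compare |candidate − station| to the reported distance:
Candidate 1: residuals Station 1 0.1, Station 2 0.1, Station 3 0.1 → max 0.1 km
Candidate 2: residuals Station 1 25.5, Station 2 38.2, Station 3 1.2 → max 38.2 km
Candidate 3: residuals Station 1 55.9, Station 2 21.6, Station 3 36.1 → max 55.9 km
Candidate 4: residuals Station 1 43.2, Station 2 73.2, Station 3 23.1 → max 73.2 km
Candidate 5: residuals Station 1 137.9, Station 2 44.0, Station 3 69.5 → max 137.9 km
Only Candidate 1 has all residuals ≈ 0.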